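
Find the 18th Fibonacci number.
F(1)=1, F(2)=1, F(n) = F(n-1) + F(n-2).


Sequence: 1, 1, 2, 3, 5, 8, 13, 21, 34, 55, 89, 144, 233, 377, 610, 987, 1597, 2584
F(18) = 2584


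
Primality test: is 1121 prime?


1121 / 19 = 59 (exact division)
1121 is NOT prime.

No, 1121 is not prime


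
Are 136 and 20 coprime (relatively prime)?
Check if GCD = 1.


Euclidean algorithm:
136 = 6 * 20 + 16
20 = 1 * 16 + 4
16 = 4 * 4 + 0
GCD(136, 20) = 4

No, not coprime (GCD = 4)


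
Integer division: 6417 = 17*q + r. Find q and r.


6417 = 17 * 377 + 8
Check: 6409 + 8 = 6417

q = 377, r = 8


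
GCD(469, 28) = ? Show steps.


469 = 16 * 28 + 21
28 = 1 * 21 + 7
21 = 3 * 7 + 0
GCD = 7


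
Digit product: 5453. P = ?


5 × 4 × 5 × 3 = 300


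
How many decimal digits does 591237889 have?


591237889 has 9 digits in base 10
floor(log10(591237889)) + 1 = floor(8.7718) + 1 = 9

9 digits (base 10)


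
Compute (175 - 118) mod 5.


175 - 118 = 57
57 mod 5 = 2


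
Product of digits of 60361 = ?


6 × 0 × 3 × 6 × 1 = 0


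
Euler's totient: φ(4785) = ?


4785 = 3 × 5 × 11 × 29
Prime factors: 3, 5, 11, 29
φ(4785) = 4785 × (1-1/3) × (1-1/5) × (1-1/11) × (1-1/29)
= 4785 × 2/3 × 4/5 × 10/11 × 28/29 = 2240

φ(4785) = 2240


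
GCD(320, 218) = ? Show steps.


320 = 1 * 218 + 102
218 = 2 * 102 + 14
102 = 7 * 14 + 4
14 = 3 * 4 + 2
4 = 2 * 2 + 0
GCD = 2


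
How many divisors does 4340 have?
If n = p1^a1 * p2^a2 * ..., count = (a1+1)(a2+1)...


4340 = 2^2 × 5^1 × 7^1 × 31^1
d(4340) = (2+1) × (1+1) × (1+1) × (1+1) = 24

24 divisors


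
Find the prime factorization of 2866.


2866 / 2 = 1433
1433 / 1433 = 1
2866 = 2 × 1433


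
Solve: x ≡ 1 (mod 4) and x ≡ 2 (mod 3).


M = 4*3 = 12
M1 = M/4 = 3, M2 = M/3 = 4
M1^(-1) mod 4 = 3, M2^(-1) mod 3 = 1
x = 1*3*3 + 2*4*1 = 17
17 mod 12 = 5
Check: 5 mod 4 = 1 ✓, 5 mod 3 = 2 ✓

x ≡ 5 (mod 12)


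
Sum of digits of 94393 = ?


9 + 4 + 3 + 9 + 3 = 28


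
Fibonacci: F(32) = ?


Sequence: 1, 1, 2, 3, 5, 8, 13, 21, 34, 55, 89, 144, 233, 377, 610, 987, 1597, 2584, 4181, 6765, 10946, 17711, 28657, 46368, 75025, 121393, 196418, 317811, 514229, 832040, 1346269, 2178309
F(32) = 2178309


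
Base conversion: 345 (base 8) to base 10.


345 (base 8) = 229 (decimal)
229 (decimal) = 229 (base 10)


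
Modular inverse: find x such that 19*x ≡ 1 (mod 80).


Use the extended Euclidean algorithm on (80, 19); each row r = 80*s + 19*t:
r=80, s=1, t=0
r=19, s=0, t=1
q=4: r=4, s=1, t=-4   [80*(1) + 19*(-4) = 4]
q=4: r=3, s=-4, t=17   [80*(-4) + 19*(17) = 3]
q=1: r=1, s=5, t=-21   [80*(5) + 19*(-21) = 1]
q=3: r=0, s=-19, t=80   [80*(-19) + 19*(80) = 0]
GCD = 1 with t = -21, so 19*(-21) ≡ 1 (mod 80)
Inverse = -21 mod 80 = 59
Check: 19 * 59 = 1121 ≡ 1 (mod 80)

19^(-1) ≡ 59 (mod 80)


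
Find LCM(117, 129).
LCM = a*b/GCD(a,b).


GCD(117, 129) = 3
LCM = 117*129/3 = 15093/3 = 5031

LCM = 5031


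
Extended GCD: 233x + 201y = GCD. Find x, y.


Tabular extended Euclidean (each row: r = 233*s + 201*t):
r=233, s=1, t=0
r=201, s=0, t=1
q=1: r=32, s=1, t=-1   [233*(1) + 201*(-1) = 32]
q=6: r=9, s=-6, t=7   [233*(-6) + 201*(7) = 9]
q=3: r=5, s=19, t=-22   [233*(19) + 201*(-22) = 5]
q=1: r=4, s=-25, t=29   [233*(-25) + 201*(29) = 4]
q=1: r=1, s=44, t=-51   [233*(44) + 201*(-51) = 1]
q=4: r=0, s=-201, t=233   [233*(-201) + 201*(233) = 0]
GCD = 1; from the row with r=1: x=44, y=-51
Check: 233*(44) + 201*(-51) = 10252 - 10251 = 1

GCD = 1, x = 44, y = -51


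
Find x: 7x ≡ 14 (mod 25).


GCD(7, 25) = 1, unique solution
a^(-1) mod 25 = 18
x = 18 * 14 mod 25 = 2

x ≡ 2 (mod 25)


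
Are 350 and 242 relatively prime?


Euclidean algorithm:
350 = 1 * 242 + 108
242 = 2 * 108 + 26
108 = 4 * 26 + 4
26 = 6 * 4 + 2
4 = 2 * 2 + 0
GCD(350, 242) = 2

No, not coprime (GCD = 2)


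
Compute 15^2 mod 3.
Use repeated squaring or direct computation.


15^1 mod 3 = 0
15^2 mod 3 = 0


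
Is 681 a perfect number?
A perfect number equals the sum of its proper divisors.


Proper divisors of 681: 1, 3, 227
Sum = 1 + 3 + 227 = 231

No, 681 is not perfect (231 ≠ 681)


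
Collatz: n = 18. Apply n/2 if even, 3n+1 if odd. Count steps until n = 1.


18 → 9 → 28 → 14 → 7 → 22 → 11 → 34 → 17 → 52 → 26 → 13 → 40 → 20 → 10 → 5 → 16 → 8 → 4 → 2 → 1
Total steps = 20

20 steps


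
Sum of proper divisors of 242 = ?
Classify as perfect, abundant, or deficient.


Proper divisors: 1, 2, 11, 22, 121
Sum = 1 + 2 + 11 + 22 + 121 = 157
157 < 242 → deficient

s(242) = 157 (deficient)


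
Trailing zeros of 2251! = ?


floor(2251/5) = 450
floor(2251/25) = 90
floor(2251/125) = 18
floor(2251/625) = 3
Total = 561

561 trailing zeros


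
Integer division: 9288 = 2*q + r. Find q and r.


9288 = 2 * 4644 + 0
Check: 9288 + 0 = 9288

q = 4644, r = 0


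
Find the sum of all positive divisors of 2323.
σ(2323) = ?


Divisors of 2323: 1, 23, 101, 2323
Sum = 1 + 23 + 101 + 2323 = 2448

σ(2323) = 2448


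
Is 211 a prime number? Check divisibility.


Check divisors up to sqrt(211) = 14.5258
No divisors found.
211 is prime.

Yes, 211 is prime


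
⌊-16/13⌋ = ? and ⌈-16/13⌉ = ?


-16/13 = -1.2308
floor = -2
ceil = -1

floor = -2, ceil = -1


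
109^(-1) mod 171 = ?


Use the extended Euclidean algorithm on (171, 109); each row r = 171*s + 109*t:
r=171, s=1, t=0
r=109, s=0, t=1
q=1: r=62, s=1, t=-1   [171*(1) + 109*(-1) = 62]
q=1: r=47, s=-1, t=2   [171*(-1) + 109*(2) = 47]
q=1: r=15, s=2, t=-3   [171*(2) + 109*(-3) = 15]
q=3: r=2, s=-7, t=11   [171*(-7) + 109*(11) = 2]
q=7: r=1, s=51, t=-80   [171*(51) + 109*(-80) = 1]
q=2: r=0, s=-109, t=171   [171*(-109) + 109*(171) = 0]
GCD = 1 with t = -80, so 109*(-80) ≡ 1 (mod 171)
Inverse = -80 mod 171 = 91
Check: 109 * 91 = 9919 ≡ 1 (mod 171)

109^(-1) ≡ 91 (mod 171)


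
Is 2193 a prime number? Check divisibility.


2193 / 3 = 731 (exact division)
2193 is NOT prime.

No, 2193 is not prime


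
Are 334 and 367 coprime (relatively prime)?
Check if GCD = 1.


Euclidean algorithm:
367 = 1 * 334 + 33
334 = 10 * 33 + 4
33 = 8 * 4 + 1
4 = 4 * 1 + 0
GCD(334, 367) = 1

Yes, coprime (GCD = 1)


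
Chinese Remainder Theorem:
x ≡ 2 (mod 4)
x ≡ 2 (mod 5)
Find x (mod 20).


M = 4*5 = 20
M1 = M/4 = 5, M2 = M/5 = 4
M1^(-1) mod 4 = 1, M2^(-1) mod 5 = 4
x = 2*5*1 + 2*4*4 = 42
42 mod 20 = 2
Check: 2 mod 4 = 2 ✓, 2 mod 5 = 2 ✓

x ≡ 2 (mod 20)


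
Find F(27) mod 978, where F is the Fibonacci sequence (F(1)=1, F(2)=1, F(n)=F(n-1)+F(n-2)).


F(k) mod 978 for k=1..27:
1, 1, 2, 3, 5, 8, 13, 21, 34, 55, 89, 144, 233, 377, 610, 9, 619, 628, 269, 897, 188, 107, 295, 402, 697, 121, 818
F(27) mod 978 = 818


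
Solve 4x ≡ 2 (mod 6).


GCD(4, 6) = 2 divides 2
Divide: 2x ≡ 1 (mod 3)
x ≡ 2 (mod 3)


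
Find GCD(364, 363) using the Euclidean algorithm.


364 = 1 * 363 + 1
363 = 363 * 1 + 0
GCD = 1


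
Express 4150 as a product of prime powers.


4150 / 2 = 2075
2075 / 5 = 415
415 / 5 = 83
83 / 83 = 1
4150 = 2 × 5^2 × 83


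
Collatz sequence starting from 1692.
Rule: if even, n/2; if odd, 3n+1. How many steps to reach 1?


1692 → 846 → 423 → 1270 → 635 → 1906 → 953 → 2860 → 1430 → 715 → 2146 → 1073 → 3220 → 1610 → 805 → 2416 → 1208 → 604 → 302 → 151 → 454 → 227 → 682 → 341 → 1024 → 512 → 256 → 128 → 64 → 32 → 16 → 8 → 4 → 2 → 1
Total steps = 34

34 steps


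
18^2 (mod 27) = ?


18^1 mod 27 = 18
18^2 mod 27 = 0


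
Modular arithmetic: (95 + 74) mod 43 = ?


95 + 74 = 169
169 mod 43 = 40


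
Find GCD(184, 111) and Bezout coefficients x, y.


Tabular extended Euclidean (each row: r = 184*s + 111*t):
r=184, s=1, t=0
r=111, s=0, t=1
q=1: r=73, s=1, t=-1   [184*(1) + 111*(-1) = 73]
q=1: r=38, s=-1, t=2   [184*(-1) + 111*(2) = 38]
q=1: r=35, s=2, t=-3   [184*(2) + 111*(-3) = 35]
q=1: r=3, s=-3, t=5   [184*(-3) + 111*(5) = 3]
q=11: r=2, s=35, t=-58   [184*(35) + 111*(-58) = 2]
q=1: r=1, s=-38, t=63   [184*(-38) + 111*(63) = 1]
q=2: r=0, s=111, t=-184   [184*(111) + 111*(-184) = 0]
GCD = 1; from the row with r=1: x=-38, y=63
Check: 184*(-38) + 111*(63) = -6992 + 6993 = 1

GCD = 1, x = -38, y = 63


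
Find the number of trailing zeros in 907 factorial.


floor(907/5) = 181
floor(907/25) = 36
floor(907/125) = 7
floor(907/625) = 1
Total = 225

225 trailing zeros


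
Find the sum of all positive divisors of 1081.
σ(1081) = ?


Divisors of 1081: 1, 23, 47, 1081
Sum = 1 + 23 + 47 + 1081 = 1152

σ(1081) = 1152


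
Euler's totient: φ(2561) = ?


2561 = 13 × 197
Prime factors: 13, 197
φ(2561) = 2561 × (1-1/13) × (1-1/197)
= 2561 × 12/13 × 196/197 = 2352

φ(2561) = 2352


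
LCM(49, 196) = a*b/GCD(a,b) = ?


GCD(49, 196) = 49
LCM = 49*196/49 = 9604/49 = 196

LCM = 196


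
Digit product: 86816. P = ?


8 × 6 × 8 × 1 × 6 = 2304


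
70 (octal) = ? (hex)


70 (base 8) = 56 (decimal)
56 (decimal) = 38 (base 16)


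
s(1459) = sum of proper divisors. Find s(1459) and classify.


Proper divisors: 1
Sum = 1 = 1
1 < 1459 → deficient

s(1459) = 1 (deficient)


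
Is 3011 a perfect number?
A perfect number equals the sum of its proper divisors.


Proper divisors of 3011: 1
Sum = 1 = 1

No, 3011 is not perfect (1 ≠ 3011)


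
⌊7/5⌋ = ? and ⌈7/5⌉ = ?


7/5 = 1.4000
floor = 1
ceil = 2

floor = 1, ceil = 2


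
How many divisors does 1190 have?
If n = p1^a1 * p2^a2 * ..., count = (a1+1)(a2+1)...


1190 = 2^1 × 5^1 × 7^1 × 17^1
d(1190) = (1+1) × (1+1) × (1+1) × (1+1) = 16

16 divisors


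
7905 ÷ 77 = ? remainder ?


7905 = 77 * 102 + 51
Check: 7854 + 51 = 7905

q = 102, r = 51


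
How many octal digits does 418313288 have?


418313288 in base 8 = 3073572110
Number of digits = 10

10 digits (base 8)


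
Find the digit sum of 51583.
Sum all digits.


5 + 1 + 5 + 8 + 3 = 22


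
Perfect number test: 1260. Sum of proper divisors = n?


Proper divisors of 1260: 1, 2, 3, 4, 5, 6, 7, 9, 10, 12, 14, 15, 18, 20, 21, 28, 30, 35, 36, 42, 45, 60, 63, 70, 84, 90, 105, 126, 140, 180, 210, 252, 315, 420, 630
Sum = 1 + 2 + 3 + 4 + 5 + 6 + 7 + 9 + 10 + 12 + 14 + 15 + 18 + 20 + 21 + 28 + 30 + 35 + 36 + 42 + 45 + 60 + 63 + 70 + 84 + 90 + 105 + 126 + 140 + 180 + 210 + 252 + 315 + 420 + 630 = 3108

No, 1260 is not perfect (3108 ≠ 1260)


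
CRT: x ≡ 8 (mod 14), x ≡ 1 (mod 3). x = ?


M = 14*3 = 42
M1 = M/14 = 3, M2 = M/3 = 14
M1^(-1) mod 14 = 5, M2^(-1) mod 3 = 2
x = 8*3*5 + 1*14*2 = 148
148 mod 42 = 22
Check: 22 mod 14 = 8 ✓, 22 mod 3 = 1 ✓

x ≡ 22 (mod 42)


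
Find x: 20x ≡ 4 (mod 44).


GCD(20, 44) = 4 divides 4
Divide: 5x ≡ 1 (mod 11)
x ≡ 9 (mod 11)


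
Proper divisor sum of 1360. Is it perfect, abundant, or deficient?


Proper divisors: 1, 2, 4, 5, 8, 10, 16, 17, 20, 34, 40, 68, 80, 85, 136, 170, 272, 340, 680
Sum = 1 + 2 + 4 + 5 + 8 + 10 + 16 + 17 + 20 + 34 + 40 + 68 + 80 + 85 + 136 + 170 + 272 + 340 + 680 = 1988
1988 > 1360 → abundant

s(1360) = 1988 (abundant)


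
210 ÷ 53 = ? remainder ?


210 = 53 * 3 + 51
Check: 159 + 51 = 210

q = 3, r = 51


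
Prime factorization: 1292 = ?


1292 / 2 = 646
646 / 2 = 323
323 / 17 = 19
19 / 19 = 1
1292 = 2^2 × 17 × 19


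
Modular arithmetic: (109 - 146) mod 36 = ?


109 - 146 = -37
-37 mod 36 = 35


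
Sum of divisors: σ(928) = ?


Divisors of 928: 1, 2, 4, 8, 16, 29, 32, 58, 116, 232, 464, 928
Sum = 1 + 2 + 4 + 8 + 16 + 29 + 32 + 58 + 116 + 232 + 464 + 928 = 1890

σ(928) = 1890


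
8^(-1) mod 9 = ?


Use the extended Euclidean algorithm on (9, 8); each row r = 9*s + 8*t:
r=9, s=1, t=0
r=8, s=0, t=1
q=1: r=1, s=1, t=-1   [9*(1) + 8*(-1) = 1]
q=8: r=0, s=-8, t=9   [9*(-8) + 8*(9) = 0]
GCD = 1 with t = -1, so 8*(-1) ≡ 1 (mod 9)
Inverse = -1 mod 9 = 8
Check: 8 * 8 = 64 ≡ 1 (mod 9)

8^(-1) ≡ 8 (mod 9)


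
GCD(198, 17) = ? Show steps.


198 = 11 * 17 + 11
17 = 1 * 11 + 6
11 = 1 * 6 + 5
6 = 1 * 5 + 1
5 = 5 * 1 + 0
GCD = 1


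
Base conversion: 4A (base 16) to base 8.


4A (base 16) = 74 (decimal)
74 (decimal) = 112 (base 8)


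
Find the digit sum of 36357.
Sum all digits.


3 + 6 + 3 + 5 + 7 = 24


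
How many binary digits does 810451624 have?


810451624 in base 2 = 110000010011101000001010101000
Number of digits = 30

30 digits (base 2)


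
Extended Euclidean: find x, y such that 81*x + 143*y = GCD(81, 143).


Tabular extended Euclidean (each row: r = 81*s + 143*t):
r=81, s=1, t=0
r=143, s=0, t=1
q=0: r=81, s=1, t=0   [81*(1) + 143*(0) = 81]
q=1: r=62, s=-1, t=1   [81*(-1) + 143*(1) = 62]
q=1: r=19, s=2, t=-1   [81*(2) + 143*(-1) = 19]
q=3: r=5, s=-7, t=4   [81*(-7) + 143*(4) = 5]
q=3: r=4, s=23, t=-13   [81*(23) + 143*(-13) = 4]
q=1: r=1, s=-30, t=17   [81*(-30) + 143*(17) = 1]
q=4: r=0, s=143, t=-81   [81*(143) + 143*(-81) = 0]
GCD = 1; from the row with r=1: x=-30, y=17
Check: 81*(-30) + 143*(17) = -2430 + 2431 = 1

GCD = 1, x = -30, y = 17


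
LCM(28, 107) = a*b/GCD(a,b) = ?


GCD(28, 107) = 1
LCM = 28*107/1 = 2996/1 = 2996

LCM = 2996


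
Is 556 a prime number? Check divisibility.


556 / 2 = 278 (exact division)
556 is NOT prime.

No, 556 is not prime


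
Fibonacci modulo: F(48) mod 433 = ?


F(k) mod 433 for k=1..48:
1, 1, 2, 3, 5, 8, 13, 21, 34, 55, 89, 144, 233, 377, 177, 121, 298, 419, 284, 270, 121, 391, 79, 37, 116, 153, 269, 422, 258, 247, 72, 319, 391, 277, 235, 79, 314, 393, 274, 234, 75, 309, 384, 260, 211, 38, 249, 287
F(48) mod 433 = 287


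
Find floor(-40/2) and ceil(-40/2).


-40/2 = -20.0000
floor = -20
ceil = -20

floor = -20, ceil = -20


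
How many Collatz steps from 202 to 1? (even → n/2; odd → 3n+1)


202 → 101 → 304 → 152 → 76 → 38 → 19 → 58 → 29 → 88 → 44 → 22 → 11 → 34 → 17 → 52 → 26 → 13 → 40 → 20 → 10 → 5 → 16 → 8 → 4 → 2 → 1
Total steps = 26

26 steps


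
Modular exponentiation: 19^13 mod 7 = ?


19^1 mod 7 = 5
19^2 mod 7 = 4
19^3 mod 7 = 6
19^4 mod 7 = 2
19^5 mod 7 = 3
19^6 mod 7 = 1
19^7 mod 7 = 5
19^8 mod 7 = 4
19^9 mod 7 = 6
19^10 mod 7 = 2
19^11 mod 7 = 3
19^12 mod 7 = 1
19^13 mod 7 = 5


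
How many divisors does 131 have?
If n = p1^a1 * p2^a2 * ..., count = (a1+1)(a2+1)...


131 = 131^1
d(131) = (1+1) = 2

2 divisors


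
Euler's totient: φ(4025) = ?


4025 = 5^2 × 7 × 23
Prime factors: 5, 7, 23
φ(4025) = 4025 × (1-1/5) × (1-1/7) × (1-1/23)
= 4025 × 4/5 × 6/7 × 22/23 = 2640

φ(4025) = 2640


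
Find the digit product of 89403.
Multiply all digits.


8 × 9 × 4 × 0 × 3 = 0


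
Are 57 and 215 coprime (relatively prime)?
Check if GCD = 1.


Euclidean algorithm:
215 = 3 * 57 + 44
57 = 1 * 44 + 13
44 = 3 * 13 + 5
13 = 2 * 5 + 3
5 = 1 * 3 + 2
3 = 1 * 2 + 1
2 = 2 * 1 + 0
GCD(57, 215) = 1

Yes, coprime (GCD = 1)


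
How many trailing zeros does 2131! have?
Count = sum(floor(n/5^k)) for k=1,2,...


floor(2131/5) = 426
floor(2131/25) = 85
floor(2131/125) = 17
floor(2131/625) = 3
Total = 531

531 trailing zeros


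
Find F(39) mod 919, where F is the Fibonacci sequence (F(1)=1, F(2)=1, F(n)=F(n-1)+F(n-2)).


F(k) mod 919 for k=1..39:
1, 1, 2, 3, 5, 8, 13, 21, 34, 55, 89, 144, 233, 377, 610, 68, 678, 746, 505, 332, 837, 250, 168, 418, 586, 85, 671, 756, 508, 345, 853, 279, 213, 492, 705, 278, 64, 342, 406
F(39) mod 919 = 406


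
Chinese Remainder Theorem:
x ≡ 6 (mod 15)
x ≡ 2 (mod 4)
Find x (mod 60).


M = 15*4 = 60
M1 = M/15 = 4, M2 = M/4 = 15
M1^(-1) mod 15 = 4, M2^(-1) mod 4 = 3
x = 6*4*4 + 2*15*3 = 186
186 mod 60 = 6
Check: 6 mod 15 = 6 ✓, 6 mod 4 = 2 ✓

x ≡ 6 (mod 60)


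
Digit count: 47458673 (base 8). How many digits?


47458673 in base 8 = 265024561
Number of digits = 9

9 digits (base 8)


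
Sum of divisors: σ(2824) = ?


Divisors of 2824: 1, 2, 4, 8, 353, 706, 1412, 2824
Sum = 1 + 2 + 4 + 8 + 353 + 706 + 1412 + 2824 = 5310

σ(2824) = 5310


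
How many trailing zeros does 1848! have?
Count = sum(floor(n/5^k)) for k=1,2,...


floor(1848/5) = 369
floor(1848/25) = 73
floor(1848/125) = 14
floor(1848/625) = 2
Total = 458

458 trailing zeros


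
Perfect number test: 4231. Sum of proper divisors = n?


Proper divisors of 4231: 1
Sum = 1 = 1

No, 4231 is not perfect (1 ≠ 4231)


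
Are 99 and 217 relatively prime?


Euclidean algorithm:
217 = 2 * 99 + 19
99 = 5 * 19 + 4
19 = 4 * 4 + 3
4 = 1 * 3 + 1
3 = 3 * 1 + 0
GCD(99, 217) = 1

Yes, coprime (GCD = 1)


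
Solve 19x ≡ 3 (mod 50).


GCD(19, 50) = 1, unique solution
a^(-1) mod 50 = 29
x = 29 * 3 mod 50 = 37

x ≡ 37 (mod 50)


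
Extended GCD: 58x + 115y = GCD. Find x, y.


Tabular extended Euclidean (each row: r = 58*s + 115*t):
r=58, s=1, t=0
r=115, s=0, t=1
q=0: r=58, s=1, t=0   [58*(1) + 115*(0) = 58]
q=1: r=57, s=-1, t=1   [58*(-1) + 115*(1) = 57]
q=1: r=1, s=2, t=-1   [58*(2) + 115*(-1) = 1]
q=57: r=0, s=-115, t=58   [58*(-115) + 115*(58) = 0]
GCD = 1; from the row with r=1: x=2, y=-1
Check: 58*(2) + 115*(-1) = 116 - 115 = 1

GCD = 1, x = 2, y = -1


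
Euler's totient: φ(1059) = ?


1059 = 3 × 353
Prime factors: 3, 353
φ(1059) = 1059 × (1-1/3) × (1-1/353)
= 1059 × 2/3 × 352/353 = 704

φ(1059) = 704


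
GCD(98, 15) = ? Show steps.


98 = 6 * 15 + 8
15 = 1 * 8 + 7
8 = 1 * 7 + 1
7 = 7 * 1 + 0
GCD = 1


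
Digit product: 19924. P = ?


1 × 9 × 9 × 2 × 4 = 648


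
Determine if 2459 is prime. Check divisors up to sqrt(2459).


Check divisors up to sqrt(2459) = 49.5883
No divisors found.
2459 is prime.

Yes, 2459 is prime


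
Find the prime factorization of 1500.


1500 / 2 = 750
750 / 2 = 375
375 / 3 = 125
125 / 5 = 25
25 / 5 = 5
5 / 5 = 1
1500 = 2^2 × 3 × 5^3


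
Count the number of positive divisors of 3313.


3313 = 3313^1
d(3313) = (1+1) = 2

2 divisors


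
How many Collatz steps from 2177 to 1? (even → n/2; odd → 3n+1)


2177 → 6532 → 3266 → 1633 → 4900 → 2450 → 1225 → 3676 → 1838 → 919 → 2758 → 1379 → 4138 → 2069 → 6208 → 3104 → 1552 → 776 → 388 → 194 → 97 → 292 → 146 → 73 → 220 → 110 → 55 → 166 → 83 → 250 → 125 → 376 → 188 → 94 → 47 → 142 → 71 → 214 → 107 → 322 → 161 → 484 → 242 → 121 → 364 → 182 → 91 → 274 → 137 → 412 → 206 → 103 → 310 → 155 → 466 → 233 → 700 → 350 → 175 → 526 → 263 → 790 → 395 → 1186 → 593 → 1780 → 890 → 445 → 1336 → 668 → 334 → 167 → 502 → 251 → 754 → 377 → 1132 → 566 → 283 → 850 → 425 → 1276 → 638 → 319 → 958 → 479 → 1438 → 719 → 2158 → 1079 → 3238 → 1619 → 4858 → 2429 → 7288 → 3644 → 1822 → 911 → 2734 → 1367 → 4102 → 2051 → 6154 → 3077 → 9232 → 4616 → 2308 → 1154 → 577 → 1732 → 866 → 433 → 1300 → 650 → 325 → 976 → 488 → 244 → 122 → 61 → 184 → 92 → 46 → 23 → 70 → 35 → 106 → 53 → 160 → 80 → 40 → 20 → 10 → 5 → 16 → 8 → 4 → 2 → 1
Total steps = 138

138 steps


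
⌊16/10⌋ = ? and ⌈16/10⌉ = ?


16/10 = 1.6000
floor = 1
ceil = 2

floor = 1, ceil = 2


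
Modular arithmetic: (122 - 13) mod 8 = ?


122 - 13 = 109
109 mod 8 = 5


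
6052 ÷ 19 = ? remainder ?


6052 = 19 * 318 + 10
Check: 6042 + 10 = 6052

q = 318, r = 10


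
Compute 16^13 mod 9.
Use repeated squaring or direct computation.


16^1 mod 9 = 7
16^2 mod 9 = 4
16^3 mod 9 = 1
16^4 mod 9 = 7
16^5 mod 9 = 4
16^6 mod 9 = 1
16^7 mod 9 = 7
16^8 mod 9 = 4
16^9 mod 9 = 1
16^10 mod 9 = 7
16^11 mod 9 = 4
16^12 mod 9 = 1
16^13 mod 9 = 7


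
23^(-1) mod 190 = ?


Use the extended Euclidean algorithm on (190, 23); each row r = 190*s + 23*t:
r=190, s=1, t=0
r=23, s=0, t=1
q=8: r=6, s=1, t=-8   [190*(1) + 23*(-8) = 6]
q=3: r=5, s=-3, t=25   [190*(-3) + 23*(25) = 5]
q=1: r=1, s=4, t=-33   [190*(4) + 23*(-33) = 1]
q=5: r=0, s=-23, t=190   [190*(-23) + 23*(190) = 0]
GCD = 1 with t = -33, so 23*(-33) ≡ 1 (mod 190)
Inverse = -33 mod 190 = 157
Check: 23 * 157 = 3611 ≡ 1 (mod 190)

23^(-1) ≡ 157 (mod 190)


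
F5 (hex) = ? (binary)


F5 (base 16) = 245 (decimal)
245 (decimal) = 11110101 (base 2)


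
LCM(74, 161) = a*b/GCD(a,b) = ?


GCD(74, 161) = 1
LCM = 74*161/1 = 11914/1 = 11914

LCM = 11914


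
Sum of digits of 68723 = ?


6 + 8 + 7 + 2 + 3 = 26


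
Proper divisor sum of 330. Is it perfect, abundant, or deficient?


Proper divisors: 1, 2, 3, 5, 6, 10, 11, 15, 22, 30, 33, 55, 66, 110, 165
Sum = 1 + 2 + 3 + 5 + 6 + 10 + 11 + 15 + 22 + 30 + 33 + 55 + 66 + 110 + 165 = 534
534 > 330 → abundant

s(330) = 534 (abundant)


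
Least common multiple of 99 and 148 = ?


GCD(99, 148) = 1
LCM = 99*148/1 = 14652/1 = 14652

LCM = 14652


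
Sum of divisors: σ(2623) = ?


Divisors of 2623: 1, 43, 61, 2623
Sum = 1 + 43 + 61 + 2623 = 2728

σ(2623) = 2728


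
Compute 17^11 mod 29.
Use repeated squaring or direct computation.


17^1 mod 29 = 17
17^2 mod 29 = 28
17^3 mod 29 = 12
17^4 mod 29 = 1
17^5 mod 29 = 17
17^6 mod 29 = 28
17^7 mod 29 = 12
17^8 mod 29 = 1
17^9 mod 29 = 17
17^10 mod 29 = 28
17^11 mod 29 = 12


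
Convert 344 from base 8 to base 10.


344 (base 8) = 228 (decimal)
228 (decimal) = 228 (base 10)


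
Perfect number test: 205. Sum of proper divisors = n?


Proper divisors of 205: 1, 5, 41
Sum = 1 + 5 + 41 = 47

No, 205 is not perfect (47 ≠ 205)


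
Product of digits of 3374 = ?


3 × 3 × 7 × 4 = 252


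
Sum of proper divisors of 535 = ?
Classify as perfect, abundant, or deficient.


Proper divisors: 1, 5, 107
Sum = 1 + 5 + 107 = 113
113 < 535 → deficient

s(535) = 113 (deficient)


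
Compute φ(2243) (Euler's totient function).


2243 = 2243
Prime factors: 2243
φ(2243) = 2243 × (1-1/2243)
= 2243 × 2242/2243 = 2242

φ(2243) = 2242


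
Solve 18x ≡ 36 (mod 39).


GCD(18, 39) = 3 divides 36
Divide: 6x ≡ 12 (mod 13)
x ≡ 2 (mod 13)


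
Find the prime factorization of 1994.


1994 / 2 = 997
997 / 997 = 1
1994 = 2 × 997


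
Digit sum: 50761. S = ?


5 + 0 + 7 + 6 + 1 = 19


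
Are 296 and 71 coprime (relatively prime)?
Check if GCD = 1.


Euclidean algorithm:
296 = 4 * 71 + 12
71 = 5 * 12 + 11
12 = 1 * 11 + 1
11 = 11 * 1 + 0
GCD(296, 71) = 1

Yes, coprime (GCD = 1)


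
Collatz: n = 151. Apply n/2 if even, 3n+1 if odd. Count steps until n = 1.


151 → 454 → 227 → 682 → 341 → 1024 → 512 → 256 → 128 → 64 → 32 → 16 → 8 → 4 → 2 → 1
Total steps = 15

15 steps


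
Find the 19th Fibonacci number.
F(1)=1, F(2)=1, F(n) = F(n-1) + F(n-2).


Sequence: 1, 1, 2, 3, 5, 8, 13, 21, 34, 55, 89, 144, 233, 377, 610, 987, 1597, 2584, 4181
F(19) = 4181


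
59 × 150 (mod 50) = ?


59 × 150 = 8850
8850 mod 50 = 0


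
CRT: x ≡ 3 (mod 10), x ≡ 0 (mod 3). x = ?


M = 10*3 = 30
M1 = M/10 = 3, M2 = M/3 = 10
M1^(-1) mod 10 = 7, M2^(-1) mod 3 = 1
x = 3*3*7 + 0*10*1 = 63
63 mod 30 = 3
Check: 3 mod 10 = 3 ✓, 3 mod 3 = 0 ✓

x ≡ 3 (mod 30)


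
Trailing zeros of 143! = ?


floor(143/5) = 28
floor(143/25) = 5
floor(143/125) = 1
Total = 34

34 trailing zeros


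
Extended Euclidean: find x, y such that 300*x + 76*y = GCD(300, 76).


Tabular extended Euclidean (each row: r = 300*s + 76*t):
r=300, s=1, t=0
r=76, s=0, t=1
q=3: r=72, s=1, t=-3   [300*(1) + 76*(-3) = 72]
q=1: r=4, s=-1, t=4   [300*(-1) + 76*(4) = 4]
q=18: r=0, s=19, t=-75   [300*(19) + 76*(-75) = 0]
GCD = 4; from the row with r=4: x=-1, y=4
Check: 300*(-1) + 76*(4) = -300 + 304 = 4

GCD = 4, x = -1, y = 4


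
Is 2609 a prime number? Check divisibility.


Check divisors up to sqrt(2609) = 51.0784
No divisors found.
2609 is prime.

Yes, 2609 is prime


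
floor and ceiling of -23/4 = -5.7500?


-23/4 = -5.7500
floor = -6
ceil = -5

floor = -6, ceil = -5


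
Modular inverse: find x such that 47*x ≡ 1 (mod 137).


Use the extended Euclidean algorithm on (137, 47); each row r = 137*s + 47*t:
r=137, s=1, t=0
r=47, s=0, t=1
q=2: r=43, s=1, t=-2   [137*(1) + 47*(-2) = 43]
q=1: r=4, s=-1, t=3   [137*(-1) + 47*(3) = 4]
q=10: r=3, s=11, t=-32   [137*(11) + 47*(-32) = 3]
q=1: r=1, s=-12, t=35   [137*(-12) + 47*(35) = 1]
q=3: r=0, s=47, t=-137   [137*(47) + 47*(-137) = 0]
GCD = 1 with t = 35, so 47*(35) ≡ 1 (mod 137)
Inverse = 35 mod 137 = 35
Check: 47 * 35 = 1645 ≡ 1 (mod 137)

47^(-1) ≡ 35 (mod 137)


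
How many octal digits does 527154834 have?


527154834 in base 8 = 3732737222
Number of digits = 10

10 digits (base 8)


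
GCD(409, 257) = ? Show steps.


409 = 1 * 257 + 152
257 = 1 * 152 + 105
152 = 1 * 105 + 47
105 = 2 * 47 + 11
47 = 4 * 11 + 3
11 = 3 * 3 + 2
3 = 1 * 2 + 1
2 = 2 * 1 + 0
GCD = 1


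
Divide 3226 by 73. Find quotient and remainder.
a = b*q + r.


3226 = 73 * 44 + 14
Check: 3212 + 14 = 3226

q = 44, r = 14


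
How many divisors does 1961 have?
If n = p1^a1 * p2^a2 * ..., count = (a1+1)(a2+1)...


1961 = 37^1 × 53^1
d(1961) = (1+1) × (1+1) = 4

4 divisors


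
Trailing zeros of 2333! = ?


floor(2333/5) = 466
floor(2333/25) = 93
floor(2333/125) = 18
floor(2333/625) = 3
Total = 580

580 trailing zeros


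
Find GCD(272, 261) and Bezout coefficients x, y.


Tabular extended Euclidean (each row: r = 272*s + 261*t):
r=272, s=1, t=0
r=261, s=0, t=1
q=1: r=11, s=1, t=-1   [272*(1) + 261*(-1) = 11]
q=23: r=8, s=-23, t=24   [272*(-23) + 261*(24) = 8]
q=1: r=3, s=24, t=-25   [272*(24) + 261*(-25) = 3]
q=2: r=2, s=-71, t=74   [272*(-71) + 261*(74) = 2]
q=1: r=1, s=95, t=-99   [272*(95) + 261*(-99) = 1]
q=2: r=0, s=-261, t=272   [272*(-261) + 261*(272) = 0]
GCD = 1; from the row with r=1: x=95, y=-99
Check: 272*(95) + 261*(-99) = 25840 - 25839 = 1

GCD = 1, x = 95, y = -99


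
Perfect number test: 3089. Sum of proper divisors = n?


Proper divisors of 3089: 1
Sum = 1 = 1

No, 3089 is not perfect (1 ≠ 3089)


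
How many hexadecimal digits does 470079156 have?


470079156 in base 16 = 1C04D6B4
Number of digits = 8

8 digits (base 16)


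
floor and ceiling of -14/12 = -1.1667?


-14/12 = -1.1667
floor = -2
ceil = -1

floor = -2, ceil = -1


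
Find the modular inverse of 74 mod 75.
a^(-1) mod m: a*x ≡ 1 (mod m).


Use the extended Euclidean algorithm on (75, 74); each row r = 75*s + 74*t:
r=75, s=1, t=0
r=74, s=0, t=1
q=1: r=1, s=1, t=-1   [75*(1) + 74*(-1) = 1]
q=74: r=0, s=-74, t=75   [75*(-74) + 74*(75) = 0]
GCD = 1 with t = -1, so 74*(-1) ≡ 1 (mod 75)
Inverse = -1 mod 75 = 74
Check: 74 * 74 = 5476 ≡ 1 (mod 75)

74^(-1) ≡ 74 (mod 75)


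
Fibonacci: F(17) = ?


Sequence: 1, 1, 2, 3, 5, 8, 13, 21, 34, 55, 89, 144, 233, 377, 610, 987, 1597
F(17) = 1597


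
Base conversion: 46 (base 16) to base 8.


46 (base 16) = 70 (decimal)
70 (decimal) = 106 (base 8)


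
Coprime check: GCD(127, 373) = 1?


Euclidean algorithm:
373 = 2 * 127 + 119
127 = 1 * 119 + 8
119 = 14 * 8 + 7
8 = 1 * 7 + 1
7 = 7 * 1 + 0
GCD(127, 373) = 1

Yes, coprime (GCD = 1)


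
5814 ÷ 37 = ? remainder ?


5814 = 37 * 157 + 5
Check: 5809 + 5 = 5814

q = 157, r = 5


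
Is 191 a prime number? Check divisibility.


Check divisors up to sqrt(191) = 13.8203
No divisors found.
191 is prime.

Yes, 191 is prime


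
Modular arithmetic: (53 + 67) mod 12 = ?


53 + 67 = 120
120 mod 12 = 0


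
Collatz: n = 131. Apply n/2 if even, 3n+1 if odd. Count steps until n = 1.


131 → 394 → 197 → 592 → 296 → 148 → 74 → 37 → 112 → 56 → 28 → 14 → 7 → 22 → 11 → 34 → 17 → 52 → 26 → 13 → 40 → 20 → 10 → 5 → 16 → 8 → 4 → 2 → 1
Total steps = 28

28 steps


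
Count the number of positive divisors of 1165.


1165 = 5^1 × 233^1
d(1165) = (1+1) × (1+1) = 4

4 divisors


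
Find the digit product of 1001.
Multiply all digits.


1 × 0 × 0 × 1 = 0


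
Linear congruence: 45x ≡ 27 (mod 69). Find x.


GCD(45, 69) = 3 divides 27
Divide: 15x ≡ 9 (mod 23)
x ≡ 19 (mod 23)


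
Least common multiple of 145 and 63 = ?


GCD(145, 63) = 1
LCM = 145*63/1 = 9135/1 = 9135

LCM = 9135


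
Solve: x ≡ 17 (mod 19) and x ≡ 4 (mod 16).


M = 19*16 = 304
M1 = M/19 = 16, M2 = M/16 = 19
M1^(-1) mod 19 = 6, M2^(-1) mod 16 = 11
x = 17*16*6 + 4*19*11 = 2468
2468 mod 304 = 36
Check: 36 mod 19 = 17 ✓, 36 mod 16 = 4 ✓

x ≡ 36 (mod 304)


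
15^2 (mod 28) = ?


15^1 mod 28 = 15
15^2 mod 28 = 1


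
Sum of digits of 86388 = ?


8 + 6 + 3 + 8 + 8 = 33


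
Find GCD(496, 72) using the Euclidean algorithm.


496 = 6 * 72 + 64
72 = 1 * 64 + 8
64 = 8 * 8 + 0
GCD = 8


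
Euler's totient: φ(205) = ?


205 = 5 × 41
Prime factors: 5, 41
φ(205) = 205 × (1-1/5) × (1-1/41)
= 205 × 4/5 × 40/41 = 160

φ(205) = 160


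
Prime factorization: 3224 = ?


3224 / 2 = 1612
1612 / 2 = 806
806 / 2 = 403
403 / 13 = 31
31 / 31 = 1
3224 = 2^3 × 13 × 31


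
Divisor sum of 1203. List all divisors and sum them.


Divisors of 1203: 1, 3, 401, 1203
Sum = 1 + 3 + 401 + 1203 = 1608

σ(1203) = 1608


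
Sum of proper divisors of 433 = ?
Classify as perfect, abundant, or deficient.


Proper divisors: 1
Sum = 1 = 1
1 < 433 → deficient

s(433) = 1 (deficient)


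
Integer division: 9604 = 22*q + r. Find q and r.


9604 = 22 * 436 + 12
Check: 9592 + 12 = 9604

q = 436, r = 12


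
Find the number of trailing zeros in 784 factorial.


floor(784/5) = 156
floor(784/25) = 31
floor(784/125) = 6
floor(784/625) = 1
Total = 194

194 trailing zeros


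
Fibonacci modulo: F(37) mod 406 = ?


F(k) mod 406 for k=1..37:
1, 1, 2, 3, 5, 8, 13, 21, 34, 55, 89, 144, 233, 377, 204, 175, 379, 148, 121, 269, 390, 253, 237, 84, 321, 405, 320, 319, 233, 146, 379, 119, 92, 211, 303, 108, 5
F(37) mod 406 = 5


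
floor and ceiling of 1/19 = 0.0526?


1/19 = 0.0526
floor = 0
ceil = 1

floor = 0, ceil = 1


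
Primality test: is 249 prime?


249 / 3 = 83 (exact division)
249 is NOT prime.

No, 249 is not prime


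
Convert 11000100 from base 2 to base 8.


11000100 (base 2) = 196 (decimal)
196 (decimal) = 304 (base 8)


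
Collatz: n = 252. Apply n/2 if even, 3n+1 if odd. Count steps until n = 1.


252 → 126 → 63 → 190 → 95 → 286 → 143 → 430 → 215 → 646 → 323 → 970 → 485 → 1456 → 728 → 364 → 182 → 91 → 274 → 137 → 412 → 206 → 103 → 310 → 155 → 466 → 233 → 700 → 350 → 175 → 526 → 263 → 790 → 395 → 1186 → 593 → 1780 → 890 → 445 → 1336 → 668 → 334 → 167 → 502 → 251 → 754 → 377 → 1132 → 566 → 283 → 850 → 425 → 1276 → 638 → 319 → 958 → 479 → 1438 → 719 → 2158 → 1079 → 3238 → 1619 → 4858 → 2429 → 7288 → 3644 → 1822 → 911 → 2734 → 1367 → 4102 → 2051 → 6154 → 3077 → 9232 → 4616 → 2308 → 1154 → 577 → 1732 → 866 → 433 → 1300 → 650 → 325 → 976 → 488 → 244 → 122 → 61 → 184 → 92 → 46 → 23 → 70 → 35 → 106 → 53 → 160 → 80 → 40 → 20 → 10 → 5 → 16 → 8 → 4 → 2 → 1
Total steps = 109

109 steps


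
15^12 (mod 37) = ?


15^1 mod 37 = 15
15^2 mod 37 = 3
15^3 mod 37 = 8
15^4 mod 37 = 9
15^5 mod 37 = 24
15^6 mod 37 = 27
15^7 mod 37 = 35
15^8 mod 37 = 7
15^9 mod 37 = 31
15^10 mod 37 = 21
15^11 mod 37 = 19
15^12 mod 37 = 26


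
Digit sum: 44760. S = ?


4 + 4 + 7 + 6 + 0 = 21


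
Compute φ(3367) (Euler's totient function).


3367 = 7 × 13 × 37
Prime factors: 7, 13, 37
φ(3367) = 3367 × (1-1/7) × (1-1/13) × (1-1/37)
= 3367 × 6/7 × 12/13 × 36/37 = 2592

φ(3367) = 2592


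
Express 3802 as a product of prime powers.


3802 / 2 = 1901
1901 / 1901 = 1
3802 = 2 × 1901


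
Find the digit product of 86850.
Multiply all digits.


8 × 6 × 8 × 5 × 0 = 0


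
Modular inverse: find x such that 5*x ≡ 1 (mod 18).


Use the extended Euclidean algorithm on (18, 5); each row r = 18*s + 5*t:
r=18, s=1, t=0
r=5, s=0, t=1
q=3: r=3, s=1, t=-3   [18*(1) + 5*(-3) = 3]
q=1: r=2, s=-1, t=4   [18*(-1) + 5*(4) = 2]
q=1: r=1, s=2, t=-7   [18*(2) + 5*(-7) = 1]
q=2: r=0, s=-5, t=18   [18*(-5) + 5*(18) = 0]
GCD = 1 with t = -7, so 5*(-7) ≡ 1 (mod 18)
Inverse = -7 mod 18 = 11
Check: 5 * 11 = 55 ≡ 1 (mod 18)

5^(-1) ≡ 11 (mod 18)


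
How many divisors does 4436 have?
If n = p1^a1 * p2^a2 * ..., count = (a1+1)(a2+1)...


4436 = 2^2 × 1109^1
d(4436) = (2+1) × (1+1) = 6

6 divisors


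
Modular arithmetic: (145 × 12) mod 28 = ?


145 × 12 = 1740
1740 mod 28 = 4


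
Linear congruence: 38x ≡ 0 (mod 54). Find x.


GCD(38, 54) = 2 divides 0
Divide: 19x ≡ 0 (mod 27)
x ≡ 0 (mod 27)


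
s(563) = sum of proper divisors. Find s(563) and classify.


Proper divisors: 1
Sum = 1 = 1
1 < 563 → deficient

s(563) = 1 (deficient)


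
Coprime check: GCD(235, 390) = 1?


Euclidean algorithm:
390 = 1 * 235 + 155
235 = 1 * 155 + 80
155 = 1 * 80 + 75
80 = 1 * 75 + 5
75 = 15 * 5 + 0
GCD(235, 390) = 5

No, not coprime (GCD = 5)


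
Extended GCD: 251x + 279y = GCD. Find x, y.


Tabular extended Euclidean (each row: r = 251*s + 279*t):
r=251, s=1, t=0
r=279, s=0, t=1
q=0: r=251, s=1, t=0   [251*(1) + 279*(0) = 251]
q=1: r=28, s=-1, t=1   [251*(-1) + 279*(1) = 28]
q=8: r=27, s=9, t=-8   [251*(9) + 279*(-8) = 27]
q=1: r=1, s=-10, t=9   [251*(-10) + 279*(9) = 1]
q=27: r=0, s=279, t=-251   [251*(279) + 279*(-251) = 0]
GCD = 1; from the row with r=1: x=-10, y=9
Check: 251*(-10) + 279*(9) = -2510 + 2511 = 1

GCD = 1, x = -10, y = 9


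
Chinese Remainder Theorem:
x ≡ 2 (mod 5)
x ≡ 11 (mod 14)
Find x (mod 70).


M = 5*14 = 70
M1 = M/5 = 14, M2 = M/14 = 5
M1^(-1) mod 5 = 4, M2^(-1) mod 14 = 3
x = 2*14*4 + 11*5*3 = 277
277 mod 70 = 67
Check: 67 mod 5 = 2 ✓, 67 mod 14 = 11 ✓

x ≡ 67 (mod 70)


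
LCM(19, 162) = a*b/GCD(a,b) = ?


GCD(19, 162) = 1
LCM = 19*162/1 = 3078/1 = 3078

LCM = 3078


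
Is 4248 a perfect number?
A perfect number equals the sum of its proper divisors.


Proper divisors of 4248: 1, 2, 3, 4, 6, 8, 9, 12, 18, 24, 36, 59, 72, 118, 177, 236, 354, 472, 531, 708, 1062, 1416, 2124
Sum = 1 + 2 + 3 + 4 + 6 + 8 + 9 + 12 + 18 + 24 + 36 + 59 + 72 + 118 + 177 + 236 + 354 + 472 + 531 + 708 + 1062 + 1416 + 2124 = 7452

No, 4248 is not perfect (7452 ≠ 4248)


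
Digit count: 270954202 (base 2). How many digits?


270954202 in base 2 = 10000001001100110111011011010
Number of digits = 29

29 digits (base 2)


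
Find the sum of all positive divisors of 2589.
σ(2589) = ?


Divisors of 2589: 1, 3, 863, 2589
Sum = 1 + 3 + 863 + 2589 = 3456

σ(2589) = 3456


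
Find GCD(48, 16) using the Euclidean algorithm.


48 = 3 * 16 + 0
GCD = 16


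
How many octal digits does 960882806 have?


960882806 in base 8 = 7121364166
Number of digits = 10

10 digits (base 8)


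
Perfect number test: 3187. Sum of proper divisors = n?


Proper divisors of 3187: 1
Sum = 1 = 1

No, 3187 is not perfect (1 ≠ 3187)


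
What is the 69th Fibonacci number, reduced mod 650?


F(k) mod 650 for k=1..69:
1, 1, 2, 3, 5, 8, 13, 21, 34, 55, 89, 144, 233, 377, 610, 337, 297, 634, 281, 265, 546, 161, 57, 218, 275, 493, 118, 611, 79, 40, 119, 159, 278, 437, 65, 502, 567, 419, 336, 105, 441, 546, 337, 233, 570, 153, 73, 226, 299, 525, 174, 49, 223, 272, 495, 117, 612, 79, 41, 120, 161, 281, 442, 73, 515, 588, 453, 391, 194
F(69) mod 650 = 194


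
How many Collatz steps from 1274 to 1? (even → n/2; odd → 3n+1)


1274 → 637 → 1912 → 956 → 478 → 239 → 718 → 359 → 1078 → 539 → 1618 → 809 → 2428 → 1214 → 607 → 1822 → 911 → 2734 → 1367 → 4102 → 2051 → 6154 → 3077 → 9232 → 4616 → 2308 → 1154 → 577 → 1732 → 866 → 433 → 1300 → 650 → 325 → 976 → 488 → 244 → 122 → 61 → 184 → 92 → 46 → 23 → 70 → 35 → 106 → 53 → 160 → 80 → 40 → 20 → 10 → 5 → 16 → 8 → 4 → 2 → 1
Total steps = 57

57 steps


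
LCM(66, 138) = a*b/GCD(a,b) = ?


GCD(66, 138) = 6
LCM = 66*138/6 = 9108/6 = 1518

LCM = 1518


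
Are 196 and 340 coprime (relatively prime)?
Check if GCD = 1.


Euclidean algorithm:
340 = 1 * 196 + 144
196 = 1 * 144 + 52
144 = 2 * 52 + 40
52 = 1 * 40 + 12
40 = 3 * 12 + 4
12 = 3 * 4 + 0
GCD(196, 340) = 4

No, not coprime (GCD = 4)


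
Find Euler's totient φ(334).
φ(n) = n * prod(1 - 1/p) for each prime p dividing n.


334 = 2 × 167
Prime factors: 2, 167
φ(334) = 334 × (1-1/2) × (1-1/167)
= 334 × 1/2 × 166/167 = 166

φ(334) = 166


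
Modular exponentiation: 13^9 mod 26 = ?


13^1 mod 26 = 13
13^2 mod 26 = 13
13^3 mod 26 = 13
13^4 mod 26 = 13
13^5 mod 26 = 13
13^6 mod 26 = 13
13^7 mod 26 = 13
13^8 mod 26 = 13
13^9 mod 26 = 13


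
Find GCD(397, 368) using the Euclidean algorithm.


397 = 1 * 368 + 29
368 = 12 * 29 + 20
29 = 1 * 20 + 9
20 = 2 * 9 + 2
9 = 4 * 2 + 1
2 = 2 * 1 + 0
GCD = 1


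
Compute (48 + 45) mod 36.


48 + 45 = 93
93 mod 36 = 21


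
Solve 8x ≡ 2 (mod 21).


GCD(8, 21) = 1, unique solution
a^(-1) mod 21 = 8
x = 8 * 2 mod 21 = 16

x ≡ 16 (mod 21)


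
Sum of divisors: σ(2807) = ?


Divisors of 2807: 1, 7, 401, 2807
Sum = 1 + 7 + 401 + 2807 = 3216

σ(2807) = 3216


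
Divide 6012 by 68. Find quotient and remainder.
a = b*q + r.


6012 = 68 * 88 + 28
Check: 5984 + 28 = 6012

q = 88, r = 28


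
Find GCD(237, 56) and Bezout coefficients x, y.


Tabular extended Euclidean (each row: r = 237*s + 56*t):
r=237, s=1, t=0
r=56, s=0, t=1
q=4: r=13, s=1, t=-4   [237*(1) + 56*(-4) = 13]
q=4: r=4, s=-4, t=17   [237*(-4) + 56*(17) = 4]
q=3: r=1, s=13, t=-55   [237*(13) + 56*(-55) = 1]
q=4: r=0, s=-56, t=237   [237*(-56) + 56*(237) = 0]
GCD = 1; from the row with r=1: x=13, y=-55
Check: 237*(13) + 56*(-55) = 3081 - 3080 = 1

GCD = 1, x = 13, y = -55


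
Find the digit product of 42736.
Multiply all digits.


4 × 2 × 7 × 3 × 6 = 1008


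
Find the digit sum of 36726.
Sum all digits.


3 + 6 + 7 + 2 + 6 = 24


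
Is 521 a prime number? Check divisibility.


Check divisors up to sqrt(521) = 22.8254
No divisors found.
521 is prime.

Yes, 521 is prime


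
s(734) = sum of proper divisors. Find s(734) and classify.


Proper divisors: 1, 2, 367
Sum = 1 + 2 + 367 = 370
370 < 734 → deficient

s(734) = 370 (deficient)


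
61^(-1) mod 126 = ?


Use the extended Euclidean algorithm on (126, 61); each row r = 126*s + 61*t:
r=126, s=1, t=0
r=61, s=0, t=1
q=2: r=4, s=1, t=-2   [126*(1) + 61*(-2) = 4]
q=15: r=1, s=-15, t=31   [126*(-15) + 61*(31) = 1]
q=4: r=0, s=61, t=-126   [126*(61) + 61*(-126) = 0]
GCD = 1 with t = 31, so 61*(31) ≡ 1 (mod 126)
Inverse = 31 mod 126 = 31
Check: 61 * 31 = 1891 ≡ 1 (mod 126)

61^(-1) ≡ 31 (mod 126)


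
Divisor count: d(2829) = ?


2829 = 3^1 × 23^1 × 41^1
d(2829) = (1+1) × (1+1) × (1+1) = 8

8 divisors


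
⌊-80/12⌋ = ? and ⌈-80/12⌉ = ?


-80/12 = -6.6667
floor = -7
ceil = -6

floor = -7, ceil = -6


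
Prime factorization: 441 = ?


441 / 3 = 147
147 / 3 = 49
49 / 7 = 7
7 / 7 = 1
441 = 3^2 × 7^2


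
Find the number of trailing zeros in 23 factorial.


floor(23/5) = 4
Total = 4

4 trailing zeros


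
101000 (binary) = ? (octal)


101000 (base 2) = 40 (decimal)
40 (decimal) = 50 (base 8)


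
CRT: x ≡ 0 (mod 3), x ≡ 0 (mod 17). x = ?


M = 3*17 = 51
M1 = M/3 = 17, M2 = M/17 = 3
M1^(-1) mod 3 = 2, M2^(-1) mod 17 = 6
x = 0*17*2 + 0*3*6 = 0
0 mod 51 = 0
Check: 0 mod 3 = 0 ✓, 0 mod 17 = 0 ✓

x ≡ 0 (mod 51)
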